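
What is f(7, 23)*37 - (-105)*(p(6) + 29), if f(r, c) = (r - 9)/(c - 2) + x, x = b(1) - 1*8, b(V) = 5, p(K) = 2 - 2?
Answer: 61540/21 ≈ 2930.5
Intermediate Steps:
p(K) = 0
x = -3 (x = 5 - 1*8 = 5 - 8 = -3)
f(r, c) = -3 + (-9 + r)/(-2 + c) (f(r, c) = (r - 9)/(c - 2) - 3 = (-9 + r)/(-2 + c) - 3 = -3 + (-9 + r)/(-2 + c))
f(7, 23)*37 - (-105)*(p(6) + 29) = ((-3 + 7 - 3*23)/(-2 + 23))*37 - (-105)*(0 + 29) = ((-3 + 7 - 69)/21)*37 - (-105)*29 = ((1/21)*(-65))*37 - 1*(-3045) = -65/21*37 + 3045 = -2405/21 + 3045 = 61540/21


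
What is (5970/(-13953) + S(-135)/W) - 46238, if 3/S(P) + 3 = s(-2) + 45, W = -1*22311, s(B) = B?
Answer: -63974539986091/1383579480 ≈ -46238.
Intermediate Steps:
W = -22311
S(P) = 3/40 (S(P) = 3/(-3 + (-2 + 45)) = 3/(-3 + 43) = 3/40)
(5970/(-13953) + S(-135)/W) - 46238 = (5970/(-13953) + (3/40)/(-22311)) - 46238 = (5970*(-1/13953) + (3/40)*(-1/22311)) - 46238 = (-1990/4651 - 1/297480) - 46238 = -591989851/1383579480 - 46238 = -63974539986091/1383579480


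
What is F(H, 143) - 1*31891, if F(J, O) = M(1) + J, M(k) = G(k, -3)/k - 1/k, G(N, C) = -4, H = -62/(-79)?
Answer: -2519722/79 ≈ -31895.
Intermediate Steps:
H = 62/79 (H = -62*(-1/79) = 62/79 ≈ 0.78481)
M(k) = -5/k (M(k) = -4/k - 1/k = -5/k)
F(J, O) = -5 + J (F(J, O) = -5/1 + J = -5*1 + J = -5 + J)
F(H, 143) - 1*31891 = (-5 + 62/79) - 1*31891 = -333/79 - 31891 = -2519722/79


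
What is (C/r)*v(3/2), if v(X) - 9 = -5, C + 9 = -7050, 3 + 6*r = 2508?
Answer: -56472/835 ≈ -67.631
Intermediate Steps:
r = 835/2 (r = -½ + (⅙)*2508 = -½ + 418 = 835/2 ≈ 417.50)
C = -7059 (C = -9 - 7050 = -7059)
v(X) = 4 (v(X) = 9 - 5 = 4)
(C/r)*v(3/2) = -7059/835/2*4 = -7059*2/835*4 = -14118/835*4 = -56472/835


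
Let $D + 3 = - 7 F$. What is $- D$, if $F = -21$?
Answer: $-144$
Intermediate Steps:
$D = 144$ ($D = -3 - -147 = -3 + 147 = 144$)
$- D = \left(-1\right) 144 = -144$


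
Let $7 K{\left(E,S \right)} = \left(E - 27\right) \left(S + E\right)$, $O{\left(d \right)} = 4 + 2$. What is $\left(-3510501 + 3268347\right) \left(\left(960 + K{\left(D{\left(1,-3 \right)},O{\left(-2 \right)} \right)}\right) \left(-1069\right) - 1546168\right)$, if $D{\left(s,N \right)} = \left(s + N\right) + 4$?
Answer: $\frac{4308659682624}{7} \approx 6.1552 \cdot 10^{11}$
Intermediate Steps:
$O{\left(d \right)} = 6$
$D{\left(s,N \right)} = 4 + N + s$ ($D{\left(s,N \right)} = \left(N + s\right) + 4 = 4 + N + s$)
$K{\left(E,S \right)} = \frac{\left(-27 + E\right) \left(E + S\right)}{7}$ ($K{\left(E,S \right)} = \frac{\left(E - 27\right) \left(S + E\right)}{7} = \frac{\left(-27 + E\right) \left(E + S\right)}{7}$)
$\left(-3510501 + 3268347\right) \left(\left(960 + K{\left(D{\left(1,-3 \right)},O{\left(-2 \right)} \right)}\right) \left(-1069\right) - 1546168\right) = \left(-3510501 + 3268347\right) \left(\left(960 - \left(\frac{162}{7} - \frac{\left(4 - 3 + 1\right)^{2}}{7} + \frac{27 \left(4 - 3 + 1\right)}{7} - \frac{1}{7} \left(4 - 3 + 1\right) 6\right)\right) \left(-1069\right) - 1546168\right) = - 242154 \left(\left(960 + \left(\left(- \frac{27}{7}\right) 2 - \frac{162}{7} + \frac{2^{2}}{7} + \frac{1}{7} \cdot 2 \cdot 6\right)\right) \left(-1069\right) - 1546168\right) = - 242154 \left(\left(960 + \left(- \frac{54}{7} - \frac{162}{7} + \frac{1}{7} \cdot 4 + \frac{12}{7}\right)\right) \left(-1069\right) - 1546168\right) = - 242154 \left(\left(960 + \left(- \frac{54}{7} - \frac{162}{7} + \frac{4}{7} + \frac{12}{7}\right)\right) \left(-1069\right) - 1546168\right) = - 242154 \left(\left(960 - \frac{200}{7}\right) \left(-1069\right) - 1546168\right) = - 242154 \left(\frac{6520}{7} \left(-1069\right) - 1546168\right) = - 242154 \left(- \frac{6969880}{7} - 1546168\right) = \left(-242154\right) \left(- \frac{17793056}{7}\right) = \frac{4308659682624}{7}$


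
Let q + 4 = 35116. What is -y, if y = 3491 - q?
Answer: 31621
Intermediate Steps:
q = 35112 (q = -4 + 35116 = 35112)
y = -31621 (y = 3491 - 1*35112 = 3491 - 35112 = -31621)
-y = -1*(-31621) = 31621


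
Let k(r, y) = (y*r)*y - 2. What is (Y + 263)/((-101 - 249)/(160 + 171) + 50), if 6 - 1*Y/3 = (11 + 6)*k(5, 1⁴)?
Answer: 5296/2025 ≈ 2.6153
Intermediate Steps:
k(r, y) = -2 + r*y² (k(r, y) = (r*y)*y - 2 = r*y² - 2 = -2 + r*y²)
Y = -135 (Y = 18 - 3*(11 + 6)*(-2 + 5*(1⁴)²) = 18 - 51*(-2 + 5*1²) = 18 - 51*(-2 + 5*1) = 18 - 51*(-2 + 5) = 18 - 51*3 = 18 - 3*51 = 18 - 153 = -135)
(Y + 263)/((-101 - 249)/(160 + 171) + 50) = (-135 + 263)/((-101 - 249)/(160 + 171) + 50) = 128/(-350/331 + 50) = 128/(16200/331) = 128*(331/16200) = 5296/2025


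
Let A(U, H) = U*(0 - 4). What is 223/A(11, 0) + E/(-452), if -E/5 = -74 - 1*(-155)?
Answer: -5186/1243 ≈ -4.1722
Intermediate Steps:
A(U, H) = -4*U (A(U, H) = U*(-4) = -4*U)
E = -405 (E = -5*(-74 - 1*(-155)) = -5*(-74 + 155) = -5*81 = -405)
223/A(11, 0) + E/(-452) = 223/((-4*11)) - 405/(-452) = 223/(-44) - 405*(-1/452) = 223*(-1/44) + 405/452 = -223/44 + 405/452 = -5186/1243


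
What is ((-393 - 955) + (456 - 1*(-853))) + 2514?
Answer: 2475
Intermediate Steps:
((-393 - 955) + (456 - 1*(-853))) + 2514 = (-1348 + (456 + 853)) + 2514 = (-1348 + 1309) + 2514 = -39 + 2514 = 2475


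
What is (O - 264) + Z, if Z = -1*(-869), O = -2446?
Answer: -1841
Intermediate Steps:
Z = 869
(O - 264) + Z = (-2446 - 264) + 869 = -2710 + 869 = -1841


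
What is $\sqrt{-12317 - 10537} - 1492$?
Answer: $-1492 + i \sqrt{22854} \approx -1492.0 + 151.18 i$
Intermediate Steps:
$\sqrt{-12317 - 10537} - 1492 = \sqrt{-22854} - 1492 = i \sqrt{22854} - 1492 = -1492 + i \sqrt{22854}$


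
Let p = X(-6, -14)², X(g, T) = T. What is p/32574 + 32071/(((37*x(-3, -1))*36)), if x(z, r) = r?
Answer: -174069947/7231428 ≈ -24.071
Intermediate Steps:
p = 196 (p = (-14)² = 196)
p/32574 + 32071/(((37*x(-3, -1))*36)) = 196/32574 + 32071/(((37*(-1))*36)) = 196*(1/32574) + 32071/((-37*36)) = 98/16287 + 32071/(-1332) = 98/16287 + 32071*(-1/1332) = 98/16287 - 32071/1332 = -174069947/7231428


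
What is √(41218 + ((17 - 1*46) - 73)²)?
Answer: √51622 ≈ 227.20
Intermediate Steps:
√(41218 + ((17 - 1*46) - 73)²) = √(41218 + ((17 - 46) - 73)²) = √(41218 + (-29 - 73)²) = √(41218 + (-102)²) = √(41218 + 10404) = √51622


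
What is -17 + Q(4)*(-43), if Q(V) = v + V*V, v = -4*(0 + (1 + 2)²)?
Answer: 843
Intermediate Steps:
v = -36 (v = -4*(0 + 3²) = -4*(0 + 9) = -4*9 = -36)
Q(V) = -36 + V² (Q(V) = -36 + V*V = -36 + V²)
-17 + Q(4)*(-43) = -17 + (-36 + 4²)*(-43) = -17 + (-36 + 16)*(-43) = -17 - 20*(-43) = -17 + 860 = 843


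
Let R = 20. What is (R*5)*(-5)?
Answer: -500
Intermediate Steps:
(R*5)*(-5) = (20*5)*(-5) = 100*(-5) = -500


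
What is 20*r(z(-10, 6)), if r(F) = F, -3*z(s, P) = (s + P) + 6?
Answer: -40/3 ≈ -13.333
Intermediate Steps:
z(s, P) = -2 - P/3 - s/3 (z(s, P) = -((s + P) + 6)/3 = -((P + s) + 6)/3 = -(6 + P + s)/3 = -2 - P/3 - s/3)
20*r(z(-10, 6)) = 20*(-2 - ⅓*6 - ⅓*(-10)) = 20*(-2 - 2 + 10/3) = 20*(-⅔) = -40/3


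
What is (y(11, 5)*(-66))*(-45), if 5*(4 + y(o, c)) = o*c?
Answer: 20790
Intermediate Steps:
y(o, c) = -4 + c*o/5 (y(o, c) = -4 + (o*c)/5 = -4 + (c*o)/5 = -4 + c*o/5)
(y(11, 5)*(-66))*(-45) = ((-4 + (1/5)*5*11)*(-66))*(-45) = ((-4 + 11)*(-66))*(-45) = (7*(-66))*(-45) = -462*(-45) = 20790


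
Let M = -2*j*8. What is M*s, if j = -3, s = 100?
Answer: 4800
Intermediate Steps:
M = 48 (M = -2*(-3)*8 = 6*8 = 48)
M*s = 48*100 = 4800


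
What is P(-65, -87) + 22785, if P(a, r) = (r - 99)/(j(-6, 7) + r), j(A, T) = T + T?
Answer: 1663491/73 ≈ 22788.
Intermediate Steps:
j(A, T) = 2*T
P(a, r) = (-99 + r)/(14 + r) (P(a, r) = (r - 99)/(2*7 + r) = (-99 + r)/(14 + r))
P(-65, -87) + 22785 = (-99 - 87)/(14 - 87) + 22785 = -186/(-73) + 22785 = -1/73*(-186) + 22785 = 186/73 + 22785 = 1663491/73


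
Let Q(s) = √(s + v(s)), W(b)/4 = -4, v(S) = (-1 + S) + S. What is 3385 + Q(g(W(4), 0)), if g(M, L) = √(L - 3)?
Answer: 3385 + √(-1 + 3*I*√3) ≈ 3386.5 + 1.7736*I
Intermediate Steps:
v(S) = -1 + 2*S
W(b) = -16 (W(b) = 4*(-4) = -16)
g(M, L) = √(-3 + L)
Q(s) = √(-1 + 3*s) (Q(s) = √(s + (-1 + 2*s)) = √(-1 + 3*s))
3385 + Q(g(W(4), 0)) = 3385 + √(-1 + 3*√(-3 + 0)) = 3385 + √(-1 + 3*√(-3)) = 3385 + √(-1 + 3*(I*√3)) = 3385 + √(-1 + 3*I*√3)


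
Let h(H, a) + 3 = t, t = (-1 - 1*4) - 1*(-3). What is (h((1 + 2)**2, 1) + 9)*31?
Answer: 124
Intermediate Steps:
t = -2 (t = (-1 - 4) + 3 = -5 + 3 = -2)
h(H, a) = -5 (h(H, a) = -3 - 2 = -5)
(h((1 + 2)**2, 1) + 9)*31 = (-5 + 9)*31 = 4*31 = 124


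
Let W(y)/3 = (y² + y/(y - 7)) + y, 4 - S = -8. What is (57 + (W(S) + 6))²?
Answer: 7241481/25 ≈ 2.8966e+5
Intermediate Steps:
S = 12 (S = 4 - 1*(-8) = 4 + 8 = 12)
W(y) = 3*y + 3*y² + 3*y/(-7 + y) (W(y) = 3*((y² + y/(y - 7)) + y) = 3*((y² + y/(-7 + y)) + y) = 3*(y + y² + y/(-7 + y)) = 3*y + 3*y² + 3*y/(-7 + y))
(57 + (W(S) + 6))² = (57 + (3*12*(-6 + 12² - 6*12)/(-7 + 12) + 6))² = (57 + (3*12*(-6 + 144 - 72)/5 + 6))² = (57 + (3*12*(⅕)*66 + 6))² = (57 + (2376/5 + 6))² = (57 + 2406/5)² = (2691/5)² = 7241481/25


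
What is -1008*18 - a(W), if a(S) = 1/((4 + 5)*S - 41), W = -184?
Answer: -30790367/1697 ≈ -18144.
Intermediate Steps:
a(S) = 1/(-41 + 9*S) (a(S) = 1/(9*S - 41) = 1/(-41 + 9*S))
-1008*18 - a(W) = -1008*18 - 1/(-41 + 9*(-184)) = -18144 - 1/(-41 - 1656) = -18144 - 1/(-1697) = -18144 - 1*(-1/1697) = -18144 + 1/1697 = -30790367/1697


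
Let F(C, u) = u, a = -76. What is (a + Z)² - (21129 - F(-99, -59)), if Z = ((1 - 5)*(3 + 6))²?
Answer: 1467212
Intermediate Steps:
Z = 1296 (Z = (-4*9)² = (-36)² = 1296)
(a + Z)² - (21129 - F(-99, -59)) = (-76 + 1296)² - (21129 - 1*(-59)) = 1220² - (21129 + 59) = 1488400 - 1*21188 = 1488400 - 21188 = 1467212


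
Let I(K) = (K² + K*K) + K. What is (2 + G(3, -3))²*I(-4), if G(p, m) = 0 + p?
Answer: 700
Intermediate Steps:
G(p, m) = p
I(K) = K + 2*K² (I(K) = (K² + K²) + K = 2*K² + K = K + 2*K²)
(2 + G(3, -3))²*I(-4) = (2 + 3)²*(-4*(1 + 2*(-4))) = 5²*(-4*(1 - 8)) = 25*(-4*(-7)) = 25*28 = 700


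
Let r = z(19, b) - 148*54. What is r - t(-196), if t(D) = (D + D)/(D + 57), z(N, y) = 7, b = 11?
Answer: -1110307/139 ≈ -7987.8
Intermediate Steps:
t(D) = 2*D/(57 + D) (t(D) = (2*D)/(57 + D) = 2*D/(57 + D))
r = -7985 (r = 7 - 148*54 = 7 - 7992 = -7985)
r - t(-196) = -7985 - 2*(-196)/(57 - 196) = -7985 - 2*(-196)/(-139) = -7985 - 2*(-196)*(-1)/139 = -7985 - 1*392/139 = -7985 - 392/139 = -1110307/139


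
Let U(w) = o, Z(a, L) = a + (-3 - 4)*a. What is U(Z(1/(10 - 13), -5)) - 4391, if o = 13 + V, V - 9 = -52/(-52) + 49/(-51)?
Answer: -222817/51 ≈ -4369.0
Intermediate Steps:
Z(a, L) = -6*a (Z(a, L) = a - 7*a = -6*a)
V = 461/51 (V = 9 + (-52/(-52) + 49/(-51)) = 9 + (-52*(-1/52) + 49*(-1/51)) = 9 + (1 - 49/51) = 9 + 2/51 = 461/51 ≈ 9.0392)
o = 1124/51 (o = 13 + 461/51 = 1124/51 ≈ 22.039)
U(w) = 1124/51
U(Z(1/(10 - 13), -5)) - 4391 = 1124/51 - 4391 = -222817/51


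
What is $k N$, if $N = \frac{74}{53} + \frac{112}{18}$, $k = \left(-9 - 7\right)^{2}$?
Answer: $\frac{930304}{477} \approx 1950.3$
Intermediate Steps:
$k = 256$ ($k = \left(-16\right)^{2} = 256$)
$N = \frac{3634}{477}$ ($N = 74 \cdot \frac{1}{53} + 112 \cdot \frac{1}{18} = \frac{74}{53} + \frac{56}{9} = \frac{3634}{477} \approx 7.6184$)
$k N = 256 \cdot \frac{3634}{477} = \frac{930304}{477}$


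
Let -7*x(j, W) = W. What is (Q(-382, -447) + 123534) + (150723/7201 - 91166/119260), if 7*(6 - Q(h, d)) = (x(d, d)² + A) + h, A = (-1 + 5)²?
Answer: 18120178726124651/147282701090 ≈ 1.2303e+5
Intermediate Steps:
x(j, W) = -W/7
A = 16 (A = 4² = 16)
Q(h, d) = 26/7 - h/7 - d²/343 (Q(h, d) = 6 - (((-d/7)² + 16) + h)/7 = 6 - ((d²/49 + 16) + h)/7 = 6 - ((16 + d²/49) + h)/7 = 6 - (16 + h + d²/49)/7 = 6 + (-16/7 - h/7 - d²/343) = 26/7 - h/7 - d²/343)
(Q(-382, -447) + 123534) + (150723/7201 - 91166/119260) = ((26/7 - ⅐*(-382) - 1/343*(-447)²) + 123534) + (150723/7201 - 91166/119260) = ((26/7 + 382/7 - 1/343*199809) + 123534) + (150723*(1/7201) - 91166*1/119260) = ((26/7 + 382/7 - 199809/343) + 123534) + (150723/7201 - 45583/59630) = (-179817/343 + 123534) + 8659369307/429395630 = 42192345/343 + 8659369307/429395630 = 18120178726124651/147282701090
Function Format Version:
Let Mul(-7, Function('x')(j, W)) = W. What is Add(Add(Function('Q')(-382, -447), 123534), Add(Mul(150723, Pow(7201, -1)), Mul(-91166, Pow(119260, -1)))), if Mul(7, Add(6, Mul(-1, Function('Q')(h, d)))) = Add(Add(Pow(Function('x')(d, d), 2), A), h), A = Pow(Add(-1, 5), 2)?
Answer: Rational(18120178726124651, 147282701090) ≈ 1.2303e+5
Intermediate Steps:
Function('x')(j, W) = Mul(Rational(-1, 7), W)
A = 16 (A = Pow(4, 2) = 16)
Function('Q')(h, d) = Add(Rational(26, 7), Mul(Rational(-1, 7), h), Mul(Rational(-1, 343), Pow(d, 2))) (Function('Q')(h, d) = Add(6, Mul(Rational(-1, 7), Add(Add(Pow(Mul(Rational(-1, 7), d), 2), 16), h))) = Add(6, Mul(Rational(-1, 7), Add(Add(Mul(Rational(1, 49), Pow(d, 2)), 16), h))) = Add(6, Mul(Rational(-1, 7), Add(Add(16, Mul(Rational(1, 49), Pow(d, 2))), h))) = Add(6, Mul(Rational(-1, 7), Add(16, h, Mul(Rational(1, 49), Pow(d, 2))))) = Add(6, Add(Rational(-16, 7), Mul(Rational(-1, 7), h), Mul(Rational(-1, 343), Pow(d, 2)))) = Add(Rational(26, 7), Mul(Rational(-1, 7), h), Mul(Rational(-1, 343), Pow(d, 2))))
Add(Add(Function('Q')(-382, -447), 123534), Add(Mul(150723, Pow(7201, -1)), Mul(-91166, Pow(119260, -1)))) = Add(Add(Add(Rational(26, 7), Mul(Rational(-1, 7), -382), Mul(Rational(-1, 343), Pow(-447, 2))), 123534), Add(Mul(150723, Pow(7201, -1)), Mul(-91166, Pow(119260, -1)))) = Add(Add(Add(Rational(26, 7), Rational(382, 7), Mul(Rational(-1, 343), 199809)), 123534), Add(Mul(150723, Rational(1, 7201)), Mul(-91166, Rational(1, 119260)))) = Add(Add(Add(Rational(26, 7), Rational(382, 7), Rational(-199809, 343)), 123534), Add(Rational(150723, 7201), Rational(-45583, 59630))) = Add(Add(Rational(-179817, 343), 123534), Rational(8659369307, 429395630)) = Add(Rational(42192345, 343), Rational(8659369307, 429395630)) = Rational(18120178726124651, 147282701090)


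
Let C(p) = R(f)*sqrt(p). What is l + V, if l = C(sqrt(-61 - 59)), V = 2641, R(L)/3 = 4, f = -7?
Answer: 2641 + 12*2**(3/4)*15**(1/4)*sqrt(I) ≈ 2669.1 + 28.084*I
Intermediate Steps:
R(L) = 12 (R(L) = 3*4 = 12)
C(p) = 12*sqrt(p)
l = 12*2**(3/4)*15**(1/4)*sqrt(I) (l = 12*sqrt(sqrt(-61 - 59)) = 12*sqrt(sqrt(-120)) = 12*sqrt(2*I*sqrt(30)) = 12*(2**(3/4)*15**(1/4)*sqrt(I)) = 12*2**(3/4)*15**(1/4)*sqrt(I) ≈ 28.084 + 28.084*I)
l + V = 12*2**(3/4)*15**(1/4)*sqrt(I) + 2641 = 2641 + 12*2**(3/4)*15**(1/4)*sqrt(I)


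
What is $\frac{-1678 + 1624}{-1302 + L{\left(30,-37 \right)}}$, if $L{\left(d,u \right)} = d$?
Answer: $\frac{9}{212} \approx 0.042453$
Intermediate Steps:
$\frac{-1678 + 1624}{-1302 + L{\left(30,-37 \right)}} = \frac{-1678 + 1624}{-1302 + 30} = - \frac{54}{-1272} = \left(-54\right) \left(- \frac{1}{1272}\right) = \frac{9}{212}$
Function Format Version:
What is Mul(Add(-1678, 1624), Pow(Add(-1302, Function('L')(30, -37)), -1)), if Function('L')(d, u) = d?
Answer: Rational(9, 212) ≈ 0.042453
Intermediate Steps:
Mul(Add(-1678, 1624), Pow(Add(-1302, Function('L')(30, -37)), -1)) = Mul(Add(-1678, 1624), Pow(Add(-1302, 30), -1)) = Mul(-54, Pow(-1272, -1)) = Mul(-54, Rational(-1, 1272)) = Rational(9, 212)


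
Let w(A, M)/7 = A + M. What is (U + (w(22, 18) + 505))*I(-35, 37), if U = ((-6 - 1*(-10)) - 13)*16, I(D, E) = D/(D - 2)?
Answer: 22435/37 ≈ 606.35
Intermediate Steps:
w(A, M) = 7*A + 7*M (w(A, M) = 7*(A + M) = 7*A + 7*M)
I(D, E) = D/(-2 + D)
U = -144 (U = ((-6 + 10) - 13)*16 = (4 - 13)*16 = -9*16 = -144)
(U + (w(22, 18) + 505))*I(-35, 37) = (-144 + ((7*22 + 7*18) + 505))*(-35/(-2 - 35)) = (-144 + ((154 + 126) + 505))*(-35/(-37)) = (-144 + (280 + 505))*(-35*(-1/37)) = (-144 + 785)*(35/37) = 641*(35/37) = 22435/37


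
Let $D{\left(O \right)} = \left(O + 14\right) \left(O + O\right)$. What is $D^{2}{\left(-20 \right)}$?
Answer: $57600$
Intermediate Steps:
$D{\left(O \right)} = 2 O \left(14 + O\right)$ ($D{\left(O \right)} = \left(14 + O\right) 2 O = 2 O \left(14 + O\right)$)
$D^{2}{\left(-20 \right)} = \left(2 \left(-20\right) \left(14 - 20\right)\right)^{2} = \left(2 \left(-20\right) \left(-6\right)\right)^{2} = 240^{2} = 57600$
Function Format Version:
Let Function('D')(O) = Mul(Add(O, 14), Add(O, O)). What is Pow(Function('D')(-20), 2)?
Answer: 57600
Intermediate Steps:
Function('D')(O) = Mul(2, O, Add(14, O)) (Function('D')(O) = Mul(Add(14, O), Mul(2, O)) = Mul(2, O, Add(14, O)))
Pow(Function('D')(-20), 2) = Pow(Mul(2, -20, Add(14, -20)), 2) = Pow(Mul(2, -20, -6), 2) = Pow(240, 2) = 57600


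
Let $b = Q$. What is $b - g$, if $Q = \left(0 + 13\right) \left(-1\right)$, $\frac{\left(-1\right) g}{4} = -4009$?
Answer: $-16049$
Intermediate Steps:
$g = 16036$ ($g = \left(-4\right) \left(-4009\right) = 16036$)
$Q = -13$ ($Q = 13 \left(-1\right) = -13$)
$b = -13$
$b - g = -13 - 16036 = -16049$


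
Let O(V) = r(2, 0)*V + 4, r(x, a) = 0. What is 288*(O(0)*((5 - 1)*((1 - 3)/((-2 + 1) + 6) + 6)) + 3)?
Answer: 133344/5 ≈ 26669.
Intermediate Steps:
O(V) = 4 (O(V) = 0*V + 4 = 0 + 4 = 4)
288*(O(0)*((5 - 1)*((1 - 3)/((-2 + 1) + 6) + 6)) + 3) = 288*(4*((5 - 1)*((1 - 3)/((-2 + 1) + 6) + 6)) + 3) = 288*(4*(4*(-2/(-1 + 6) + 6)) + 3) = 288*(4*(4*(-2/5 + 6)) + 3) = 288*(4*(4*(-2*⅕ + 6)) + 3) = 288*(4*(4*(-⅖ + 6)) + 3) = 288*(4*(4*(28/5)) + 3) = 288*(4*(112/5) + 3) = 288*(448/5 + 3) = 288*(463/5) = 133344/5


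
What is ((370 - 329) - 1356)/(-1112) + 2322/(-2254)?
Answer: 190973/1253224 ≈ 0.15239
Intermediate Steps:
((370 - 329) - 1356)/(-1112) + 2322/(-2254) = (41 - 1356)*(-1/1112) + 2322*(-1/2254) = -1315*(-1/1112) - 1161/1127 = 1315/1112 - 1161/1127 = 190973/1253224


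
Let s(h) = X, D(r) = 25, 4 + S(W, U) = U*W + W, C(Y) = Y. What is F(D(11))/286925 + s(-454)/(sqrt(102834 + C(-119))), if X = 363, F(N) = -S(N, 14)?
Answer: -371/286925 + 363*sqrt(102715)/102715 ≈ 1.1313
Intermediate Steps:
S(W, U) = -4 + W + U*W (S(W, U) = -4 + (U*W + W) = -4 + (W + U*W) = -4 + W + U*W)
F(N) = 4 - 15*N (F(N) = -(-4 + N + 14*N) = -(-4 + 15*N) = 4 - 15*N)
s(h) = 363
F(D(11))/286925 + s(-454)/(sqrt(102834 + C(-119))) = (4 - 15*25)/286925 + 363/(sqrt(102834 - 119)) = (4 - 375)*(1/286925) + 363/(sqrt(102715)) = -371*1/286925 + 363*(sqrt(102715)/102715) = -371/286925 + 363*sqrt(102715)/102715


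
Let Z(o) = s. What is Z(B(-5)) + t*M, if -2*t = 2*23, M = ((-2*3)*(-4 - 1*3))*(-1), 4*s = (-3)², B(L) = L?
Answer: 3873/4 ≈ 968.25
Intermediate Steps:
s = 9/4 (s = (¼)*(-3)² = (¼)*9 = 9/4 ≈ 2.2500)
M = -42 (M = -6*(-4 - 3)*(-1) = -6*(-7)*(-1) = 42*(-1) = -42)
Z(o) = 9/4
t = -23 ≈ -23.000
Z(B(-5)) + t*M = 9/4 - 23*(-42) = 9/4 + 966 = 3873/4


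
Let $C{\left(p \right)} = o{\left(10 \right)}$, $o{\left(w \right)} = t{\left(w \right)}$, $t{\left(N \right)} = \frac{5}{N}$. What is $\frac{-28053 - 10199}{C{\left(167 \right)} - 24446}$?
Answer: $\frac{76504}{48891} \approx 1.5648$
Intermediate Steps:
$o{\left(w \right)} = \frac{5}{w}$
$C{\left(p \right)} = \frac{1}{2}$ ($C{\left(p \right)} = \frac{5}{10} = 5 \cdot \frac{1}{10} = \frac{1}{2}$)
$\frac{-28053 - 10199}{C{\left(167 \right)} - 24446} = \frac{-28053 - 10199}{\frac{1}{2} - 24446} = - \frac{38252}{- \frac{48891}{2}} = \left(-38252\right) \left(- \frac{2}{48891}\right) = \frac{76504}{48891}$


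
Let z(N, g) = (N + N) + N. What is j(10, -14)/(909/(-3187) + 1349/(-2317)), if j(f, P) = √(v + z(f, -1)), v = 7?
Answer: -7384279*√37/6405416 ≈ -7.0123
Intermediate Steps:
z(N, g) = 3*N (z(N, g) = 2*N + N = 3*N)
j(f, P) = √(7 + 3*f)
j(10, -14)/(909/(-3187) + 1349/(-2317)) = √(7 + 3*10)/(909/(-3187) + 1349/(-2317)) = √(7 + 30)/(909*(-1/3187) + 1349*(-1/2317)) = √37/(-909/3187 - 1349/2317) = √37/(-6405416/7384279) = √37*(-7384279/6405416) = -7384279*√37/6405416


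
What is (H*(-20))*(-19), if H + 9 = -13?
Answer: -8360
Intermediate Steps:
H = -22 (H = -9 - 13 = -22)
(H*(-20))*(-19) = -22*(-20)*(-19) = 440*(-19) = -8360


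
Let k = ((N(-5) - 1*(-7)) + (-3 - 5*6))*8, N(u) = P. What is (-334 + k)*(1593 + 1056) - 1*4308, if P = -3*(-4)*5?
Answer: -168546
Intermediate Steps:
P = 60 (P = 12*5 = 60)
N(u) = 60
k = 272 (k = ((60 - 1*(-7)) + (-3 - 5*6))*8 = ((60 + 7) + (-3 - 30))*8 = (67 - 33)*8 = 34*8 = 272)
(-334 + k)*(1593 + 1056) - 1*4308 = (-334 + 272)*(1593 + 1056) - 1*4308 = -62*2649 - 4308 = -164238 - 4308 = -168546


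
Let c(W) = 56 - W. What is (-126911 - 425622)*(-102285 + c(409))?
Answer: 56710882054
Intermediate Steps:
(-126911 - 425622)*(-102285 + c(409)) = (-126911 - 425622)*(-102285 + (56 - 1*409)) = -552533*(-102285 + (56 - 409)) = -552533*(-102285 - 353) = -552533*(-102638) = 56710882054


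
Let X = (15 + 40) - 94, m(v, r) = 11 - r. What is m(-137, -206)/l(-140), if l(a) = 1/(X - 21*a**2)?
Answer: -89325663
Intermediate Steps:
X = -39 (X = 55 - 94 = -39)
l(a) = 1/(-39 - 21*a**2)
m(-137, -206)/l(-140) = (11 - 1*(-206))/((-1/(39 + 21*(-140)**2))) = (11 + 206)/((-1/(39 + 21*19600))) = 217/((-1/(39 + 411600))) = 217/((-1/411639)) = 217/((-1*1/411639)) = 217/(-1/411639) = 217*(-411639) = -89325663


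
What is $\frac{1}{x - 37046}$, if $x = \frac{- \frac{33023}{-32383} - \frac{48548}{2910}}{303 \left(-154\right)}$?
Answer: $- \frac{199871438130}{7404437229871573} \approx -2.6993 \cdot 10^{-5}$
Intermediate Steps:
$x = \frac{67092407}{199871438130}$ ($x = \frac{\left(-33023\right) \left(- \frac{1}{32383}\right) - \frac{24274}{1455}}{-46662} = \left(\frac{33023}{32383} - \frac{24274}{1455}\right) \left(- \frac{1}{46662}\right) = \left(- \frac{738016477}{47117265}\right) \left(- \frac{1}{46662}\right) = \frac{67092407}{199871438130} \approx 0.00033568$)
$\frac{1}{x - 37046} = \frac{1}{\frac{67092407}{199871438130} - 37046} = \frac{1}{- \frac{7404437229871573}{199871438130}} = - \frac{199871438130}{7404437229871573}$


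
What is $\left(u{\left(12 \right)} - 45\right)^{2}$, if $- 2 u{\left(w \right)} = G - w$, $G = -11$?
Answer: $\frac{4489}{4} \approx 1122.3$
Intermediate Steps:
$u{\left(w \right)} = \frac{11}{2} + \frac{w}{2}$ ($u{\left(w \right)} = - \frac{-11 - w}{2} = \frac{11}{2} + \frac{w}{2}$)
$\left(u{\left(12 \right)} - 45\right)^{2} = \left(\left(\frac{11}{2} + \frac{1}{2} \cdot 12\right) - 45\right)^{2} = \left(\left(\frac{11}{2} + 6\right) - 45\right)^{2} = \left(\frac{23}{2} - 45\right)^{2} = \left(- \frac{67}{2}\right)^{2} = \frac{4489}{4}$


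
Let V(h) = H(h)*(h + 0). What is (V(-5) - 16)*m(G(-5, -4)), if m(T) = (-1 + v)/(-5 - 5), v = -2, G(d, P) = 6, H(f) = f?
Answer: 27/10 ≈ 2.7000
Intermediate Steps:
V(h) = h**2 (V(h) = h*(h + 0) = h*h = h**2)
m(T) = 3/10 (m(T) = (-1 - 2)/(-5 - 5) = -3/(-10) = -3*(-1/10) = 3/10)
(V(-5) - 16)*m(G(-5, -4)) = ((-5)**2 - 16)*(3/10) = (25 - 16)*(3/10) = 9*(3/10) = 27/10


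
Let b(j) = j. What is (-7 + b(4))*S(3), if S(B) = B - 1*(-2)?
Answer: -15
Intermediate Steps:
S(B) = 2 + B (S(B) = B + 2 = 2 + B)
(-7 + b(4))*S(3) = (-7 + 4)*(2 + 3) = -3*5 = -15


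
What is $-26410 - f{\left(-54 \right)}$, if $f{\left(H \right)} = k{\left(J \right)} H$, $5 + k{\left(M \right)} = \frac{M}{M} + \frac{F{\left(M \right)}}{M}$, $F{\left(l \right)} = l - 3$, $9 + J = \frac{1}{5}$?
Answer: $- \frac{584179}{22} \approx -26554.0$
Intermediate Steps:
$J = - \frac{44}{5}$ ($J = -9 + \frac{1}{5} = - \frac{44}{5} \approx -8.8$)
$F{\left(l \right)} = -3 + l$ ($F{\left(l \right)} = l - 3 = -3 + l$)
$k{\left(M \right)} = -4 + \frac{-3 + M}{M}$ ($k{\left(M \right)} = -5 + \left(\frac{M}{M} + \frac{-3 + M}{M}\right) = -5 + \left(1 + \frac{-3 + M}{M}\right) = -4 + \frac{-3 + M}{M}$)
$f{\left(H \right)} = - \frac{117 H}{44}$ ($f{\left(H \right)} = \left(-3 - \frac{3}{- \frac{44}{5}}\right) H = \left(-3 - - \frac{15}{44}\right) H = \left(-3 + \frac{15}{44}\right) H = - \frac{117 H}{44}$)
$-26410 - f{\left(-54 \right)} = -26410 - \left(- \frac{117}{44}\right) \left(-54\right) = -26410 - \frac{3159}{22} = - \frac{584179}{22}$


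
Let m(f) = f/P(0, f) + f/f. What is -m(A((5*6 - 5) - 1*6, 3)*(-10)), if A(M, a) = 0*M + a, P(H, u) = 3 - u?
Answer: -1/11 ≈ -0.090909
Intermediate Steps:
A(M, a) = a (A(M, a) = 0 + a = a)
m(f) = 1 + f/(3 - f) (m(f) = f/(3 - f) + f/f = f/(3 - f) + 1 = 1 + f/(3 - f))
-m(A((5*6 - 5) - 1*6, 3)*(-10)) = -(-3)/(-3 + 3*(-10)) = -(-3)/(-3 - 30) = -(-3)/(-33) = -(-3)*(-1)/33 = -1*1/11 = -1/11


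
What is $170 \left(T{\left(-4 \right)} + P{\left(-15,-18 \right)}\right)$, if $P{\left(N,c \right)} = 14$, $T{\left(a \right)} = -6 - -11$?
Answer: $3230$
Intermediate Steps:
$T{\left(a \right)} = 5$ ($T{\left(a \right)} = -6 + 11 = 5$)
$170 \left(T{\left(-4 \right)} + P{\left(-15,-18 \right)}\right) = 170 \left(5 + 14\right) = 170 \cdot 19 = 3230$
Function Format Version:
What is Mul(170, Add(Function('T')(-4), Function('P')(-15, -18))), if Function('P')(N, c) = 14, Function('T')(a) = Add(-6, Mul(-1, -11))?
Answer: 3230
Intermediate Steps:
Function('T')(a) = 5 (Function('T')(a) = Add(-6, 11) = 5)
Mul(170, Add(Function('T')(-4), Function('P')(-15, -18))) = Mul(170, Add(5, 14)) = Mul(170, 19) = 3230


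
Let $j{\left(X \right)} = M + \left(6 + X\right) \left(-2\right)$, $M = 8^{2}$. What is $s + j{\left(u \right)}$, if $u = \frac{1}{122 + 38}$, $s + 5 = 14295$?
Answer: $\frac{1147359}{80} \approx 14342.0$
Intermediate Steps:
$s = 14290$ ($s = -5 + 14295 = 14290$)
$M = 64$
$u = \frac{1}{160} \approx 0.00625$
$j{\left(X \right)} = 52 - 2 X$ ($j{\left(X \right)} = 64 + \left(6 + X\right) \left(-2\right) = 64 - \left(12 + 2 X\right) = 52 - 2 X$)
$s + j{\left(u \right)} = 14290 + \left(52 - \frac{1}{80}\right) = 14290 + \frac{4159}{80} = \frac{1147359}{80}$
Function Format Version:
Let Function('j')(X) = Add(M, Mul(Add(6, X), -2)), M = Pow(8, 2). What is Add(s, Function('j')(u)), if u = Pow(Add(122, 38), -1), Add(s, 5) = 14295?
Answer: Rational(1147359, 80) ≈ 14342.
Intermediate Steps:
s = 14290 (s = Add(-5, 14295) = 14290)
M = 64
u = Rational(1, 160) (u = Pow(160, -1) = Rational(1, 160) ≈ 0.0062500)
Function('j')(X) = Add(52, Mul(-2, X)) (Function('j')(X) = Add(64, Mul(Add(6, X), -2)) = Add(64, Add(-12, Mul(-2, X))) = Add(52, Mul(-2, X)))
Add(s, Function('j')(u)) = Add(14290, Add(52, Mul(-2, Rational(1, 160)))) = Add(14290, Add(52, Rational(-1, 80))) = Add(14290, Rational(4159, 80)) = Rational(1147359, 80)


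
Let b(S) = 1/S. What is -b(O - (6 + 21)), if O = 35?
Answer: -⅛ ≈ -0.12500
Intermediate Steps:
-b(O - (6 + 21)) = -1/(35 - (6 + 21)) = -1/(35 - 1*27) = -1/(35 - 27) = -1/8 = -1*⅛ = -⅛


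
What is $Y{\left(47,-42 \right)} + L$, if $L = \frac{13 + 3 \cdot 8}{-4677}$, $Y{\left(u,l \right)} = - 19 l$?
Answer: $\frac{3732209}{4677} \approx 797.99$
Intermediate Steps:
$L = - \frac{37}{4677}$ ($L = \left(13 + 24\right) \left(- \frac{1}{4677}\right) = 37 \left(- \frac{1}{4677}\right) = - \frac{37}{4677} \approx -0.0079111$)
$Y{\left(47,-42 \right)} + L = \left(-19\right) \left(-42\right) - \frac{37}{4677} = 798 - \frac{37}{4677} = \frac{3732209}{4677}$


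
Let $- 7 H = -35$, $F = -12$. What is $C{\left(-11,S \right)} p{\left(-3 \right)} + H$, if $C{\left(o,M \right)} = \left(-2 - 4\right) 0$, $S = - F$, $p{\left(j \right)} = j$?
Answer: $5$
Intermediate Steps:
$S = 12$ ($S = \left(-1\right) \left(-12\right) = 12$)
$H = 5$ ($H = \left(- \frac{1}{7}\right) \left(-35\right) = 5$)
$C{\left(o,M \right)} = 0$ ($C{\left(o,M \right)} = \left(-6\right) 0 = 0$)
$C{\left(-11,S \right)} p{\left(-3 \right)} + H = 0 \left(-3\right) + 5 = 0 + 5 = 5$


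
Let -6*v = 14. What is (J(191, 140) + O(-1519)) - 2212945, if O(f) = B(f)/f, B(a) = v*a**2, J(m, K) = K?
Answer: -6627782/3 ≈ -2.2093e+6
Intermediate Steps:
v = -7/3 (v = -1/6*14 = -7/3 ≈ -2.3333)
B(a) = -7*a**2/3
O(f) = -7*f/3 (O(f) = (-7*f**2/3)/f = -7*f/3)
(J(191, 140) + O(-1519)) - 2212945 = (140 - 7/3*(-1519)) - 2212945 = (140 + 10633/3) - 2212945 = 11053/3 - 2212945 = -6627782/3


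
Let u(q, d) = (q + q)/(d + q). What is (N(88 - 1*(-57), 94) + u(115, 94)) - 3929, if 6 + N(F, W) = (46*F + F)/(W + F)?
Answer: -195077880/49951 ≈ -3905.4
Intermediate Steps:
u(q, d) = 2*q/(d + q) (u(q, d) = (2*q)/(d + q) = 2*q/(d + q))
N(F, W) = -6 + 47*F/(F + W) (N(F, W) = -6 + (46*F + F)/(W + F) = -6 + (47*F)/(F + W) = -6 + 47*F/(F + W))
(N(88 - 1*(-57), 94) + u(115, 94)) - 3929 = ((-6*94 + 41*(88 - 1*(-57)))/((88 - 1*(-57)) + 94) + 2*115/(94 + 115)) - 3929 = ((-564 + 41*(88 + 57))/((88 + 57) + 94) + 2*115/209) - 3929 = ((-564 + 41*145)/(145 + 94) + 2*115*(1/209)) - 3929 = ((-564 + 5945)/239 + 230/209) - 3929 = ((1/239)*5381 + 230/209) - 3929 = (5381/239 + 230/209) - 3929 = 1179599/49951 - 3929 = -195077880/49951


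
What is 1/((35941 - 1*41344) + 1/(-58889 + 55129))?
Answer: -3760/20315281 ≈ -0.00018508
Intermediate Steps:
1/((35941 - 1*41344) + 1/(-58889 + 55129)) = 1/((35941 - 41344) + 1/(-3760)) = 1/(-5403 - 1/3760) = 1/(-20315281/3760) = -3760/20315281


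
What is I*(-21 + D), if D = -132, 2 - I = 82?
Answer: 12240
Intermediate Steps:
I = -80 (I = 2 - 1*82 = 2 - 82 = -80)
I*(-21 + D) = -80*(-21 - 132) = -80*(-153) = 12240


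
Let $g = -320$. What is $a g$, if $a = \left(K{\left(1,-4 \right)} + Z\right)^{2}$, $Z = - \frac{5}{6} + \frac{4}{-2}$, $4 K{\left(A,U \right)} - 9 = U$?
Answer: $- \frac{7220}{9} \approx -802.22$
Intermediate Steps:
$K{\left(A,U \right)} = \frac{9}{4} + \frac{U}{4}$
$Z = - \frac{17}{6}$ ($Z = \left(-5\right) \frac{1}{6} + 4 \left(- \frac{1}{2}\right) = - \frac{5}{6} - 2 = - \frac{17}{6} \approx -2.8333$)
$a = \frac{361}{144}$ ($a = \left(\left(\frac{9}{4} + \frac{1}{4} \left(-4\right)\right) - \frac{17}{6}\right)^{2} = \left(\left(\frac{9}{4} - 1\right) - \frac{17}{6}\right)^{2} = \left(\frac{5}{4} - \frac{17}{6}\right)^{2} = \left(- \frac{19}{12}\right)^{2} = \frac{361}{144} \approx 2.5069$)
$a g = \frac{361}{144} \left(-320\right) = - \frac{7220}{9}$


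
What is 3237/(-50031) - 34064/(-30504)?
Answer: 22298813/21196467 ≈ 1.0520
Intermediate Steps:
3237/(-50031) - 34064/(-30504) = 3237*(-1/50031) - 34064*(-1/30504) = -1079/16677 + 4258/3813 = 22298813/21196467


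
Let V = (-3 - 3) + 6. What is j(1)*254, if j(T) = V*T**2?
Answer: 0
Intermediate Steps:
V = 0 (V = -6 + 6 = 0)
j(T) = 0 (j(T) = 0*T**2 = 0)
j(1)*254 = 0*254 = 0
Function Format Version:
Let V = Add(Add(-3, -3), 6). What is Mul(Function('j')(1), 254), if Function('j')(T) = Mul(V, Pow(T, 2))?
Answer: 0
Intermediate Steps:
V = 0 (V = Add(-6, 6) = 0)
Function('j')(T) = 0 (Function('j')(T) = Mul(0, Pow(T, 2)) = 0)
Mul(Function('j')(1), 254) = Mul(0, 254) = 0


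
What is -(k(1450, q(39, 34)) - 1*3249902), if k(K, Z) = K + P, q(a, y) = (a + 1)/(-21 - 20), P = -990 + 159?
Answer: 3249283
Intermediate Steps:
P = -831
q(a, y) = -1/41 - a/41 (q(a, y) = (1 + a)/(-41) = (1 + a)*(-1/41) = -1/41 - a/41)
k(K, Z) = -831 + K (k(K, Z) = K - 831 = -831 + K)
-(k(1450, q(39, 34)) - 1*3249902) = -((-831 + 1450) - 1*3249902) = -(619 - 3249902) = -1*(-3249283) = 3249283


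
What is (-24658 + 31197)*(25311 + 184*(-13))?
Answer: 149867341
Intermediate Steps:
(-24658 + 31197)*(25311 + 184*(-13)) = 6539*(25311 - 2392) = 6539*22919 = 149867341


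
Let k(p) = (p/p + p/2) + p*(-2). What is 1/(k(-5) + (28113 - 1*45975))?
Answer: -2/35707 ≈ -5.6011e-5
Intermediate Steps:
k(p) = 1 - 3*p/2 (k(p) = (1 + p*(½)) - 2*p = (1 + p/2) - 2*p = 1 - 3*p/2)
1/(k(-5) + (28113 - 1*45975)) = 1/((1 - 3/2*(-5)) + (28113 - 1*45975)) = 1/((1 + 15/2) + (28113 - 45975)) = 1/(17/2 - 17862) = 1/(-35707/2) = -2/35707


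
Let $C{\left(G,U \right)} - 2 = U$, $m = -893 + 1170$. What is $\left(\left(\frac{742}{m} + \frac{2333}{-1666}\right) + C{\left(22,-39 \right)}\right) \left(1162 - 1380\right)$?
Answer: $\frac{1796854427}{230741} \approx 7787.3$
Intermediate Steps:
$m = 277$
$C{\left(G,U \right)} = 2 + U$
$\left(\left(\frac{742}{m} + \frac{2333}{-1666}\right) + C{\left(22,-39 \right)}\right) \left(1162 - 1380\right) = \left(\left(\frac{742}{277} + \frac{2333}{-1666}\right) + \left(2 - 39\right)\right) \left(1162 - 1380\right) = \left(\left(742 \cdot \frac{1}{277} + 2333 \left(- \frac{1}{1666}\right)\right) - 37\right) \left(-218\right) = \left(\left(\frac{742}{277} - \frac{2333}{1666}\right) - 37\right) \left(-218\right) = \left(\frac{589931}{461482} - 37\right) \left(-218\right) = \left(- \frac{16484903}{461482}\right) \left(-218\right) = \frac{1796854427}{230741}$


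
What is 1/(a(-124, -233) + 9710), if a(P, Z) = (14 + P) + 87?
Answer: 1/9687 ≈ 0.00010323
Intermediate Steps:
a(P, Z) = 101 + P
1/(a(-124, -233) + 9710) = 1/((101 - 124) + 9710) = 1/(-23 + 9710) = 1/9687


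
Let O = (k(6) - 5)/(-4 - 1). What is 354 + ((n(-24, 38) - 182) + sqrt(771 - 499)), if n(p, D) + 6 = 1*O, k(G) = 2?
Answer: 833/5 + 4*sqrt(17) ≈ 183.09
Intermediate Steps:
O = 3/5 (O = (2 - 5)/(-4 - 1) = -3/(-5) = -3*(-1/5) = 3/5 ≈ 0.60000)
n(p, D) = -27/5 (n(p, D) = -6 + 1*(3/5) = -6 + 3/5 = -27/5)
354 + ((n(-24, 38) - 182) + sqrt(771 - 499)) = 354 + ((-27/5 - 182) + sqrt(771 - 499)) = 354 + (-937/5 + sqrt(272)) = 354 + (-937/5 + 4*sqrt(17)) = 833/5 + 4*sqrt(17)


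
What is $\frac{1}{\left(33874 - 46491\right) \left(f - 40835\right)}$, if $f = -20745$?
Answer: $\frac{1}{776954860} \approx 1.2871 \cdot 10^{-9}$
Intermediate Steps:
$\frac{1}{\left(33874 - 46491\right) \left(f - 40835\right)} = \frac{1}{\left(33874 - 46491\right) \left(-20745 - 40835\right)} = \frac{1}{\left(-12617\right) \left(-61580\right)} = \frac{1}{776954860}$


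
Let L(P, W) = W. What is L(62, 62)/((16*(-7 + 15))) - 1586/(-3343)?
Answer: 205137/213952 ≈ 0.95880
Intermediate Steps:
L(62, 62)/((16*(-7 + 15))) - 1586/(-3343) = 62/((16*(-7 + 15))) - 1586/(-3343) = 62/((16*8)) - 1586*(-1/3343) = 62/128 + 1586/3343 = 62*(1/128) + 1586/3343 = 31/64 + 1586/3343 = 205137/213952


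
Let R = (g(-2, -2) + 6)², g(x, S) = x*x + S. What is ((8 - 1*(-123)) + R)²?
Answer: 38025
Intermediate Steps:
g(x, S) = S + x² (g(x, S) = x² + S = S + x²)
R = 64 (R = ((-2 + (-2)²) + 6)² = ((-2 + 4) + 6)² = (2 + 6)² = 8² = 64)
((8 - 1*(-123)) + R)² = ((8 - 1*(-123)) + 64)² = ((8 + 123) + 64)² = (131 + 64)² = 195² = 38025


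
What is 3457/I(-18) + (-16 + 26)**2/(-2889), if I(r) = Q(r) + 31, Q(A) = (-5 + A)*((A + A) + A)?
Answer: 9859973/3677697 ≈ 2.6810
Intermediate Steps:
Q(A) = 3*A*(-5 + A) (Q(A) = (-5 + A)*(2*A + A) = (-5 + A)*(3*A) = 3*A*(-5 + A))
I(r) = 31 + 3*r*(-5 + r) (I(r) = 3*r*(-5 + r) + 31 = 31 + 3*r*(-5 + r))
3457/I(-18) + (-16 + 26)**2/(-2889) = 3457/(31 + 3*(-18)*(-5 - 18)) + (-16 + 26)**2/(-2889) = 3457/(31 + 3*(-18)*(-23)) + 10**2*(-1/2889) = 3457/(31 + 1242) + 100*(-1/2889) = 3457/1273 - 100/2889 = 9859973/3677697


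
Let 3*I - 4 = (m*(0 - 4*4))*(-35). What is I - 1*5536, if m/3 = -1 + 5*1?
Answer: -9884/3 ≈ -3294.7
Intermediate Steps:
m = 12 (m = 3*(-1 + 5*1) = 3*(-1 + 5) = 3*4 = 12)
I = 6724/3 (I = 4/3 + ((12*(0 - 4*4))*(-35))/3 = 4/3 + ((12*(0 - 16))*(-35))/3 = 4/3 + ((12*(-16))*(-35))/3 = 4/3 + (-192*(-35))/3 = 4/3 + (⅓)*6720 = 4/3 + 2240 = 6724/3 ≈ 2241.3)
I - 1*5536 = 6724/3 - 1*5536 = 6724/3 - 5536 = -9884/3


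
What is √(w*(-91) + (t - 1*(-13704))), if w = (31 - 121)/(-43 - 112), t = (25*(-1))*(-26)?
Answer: 2*√3435854/31 ≈ 119.59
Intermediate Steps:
t = 650 (t = -25*(-26) = 650)
w = 18/31 (w = -90/(-155) = -90*(-1/155) = 18/31 ≈ 0.58065)
√(w*(-91) + (t - 1*(-13704))) = √((18/31)*(-91) + (650 - 1*(-13704))) = √(-1638/31 + (650 + 13704)) = √(-1638/31 + 14354) = √(443336/31) = 2*√3435854/31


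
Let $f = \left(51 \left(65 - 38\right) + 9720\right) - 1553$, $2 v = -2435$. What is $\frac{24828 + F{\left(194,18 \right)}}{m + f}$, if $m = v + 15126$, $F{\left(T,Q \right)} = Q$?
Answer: $\frac{16564}{15635} \approx 1.0594$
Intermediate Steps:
$v = - \frac{2435}{2}$ ($v = \frac{1}{2} \left(-2435\right) = - \frac{2435}{2} \approx -1217.5$)
$m = \frac{27817}{2}$ ($m = - \frac{2435}{2} + 15126 = \frac{27817}{2} \approx 13909.0$)
$f = 9544$ ($f = \left(51 \cdot 27 + 9720\right) - 1553 = \left(1377 + 9720\right) - 1553 = 11097 - 1553 = 9544$)
$\frac{24828 + F{\left(194,18 \right)}}{m + f} = \frac{24828 + 18}{\frac{27817}{2} + 9544} = \frac{24846}{\frac{46905}{2}} = 24846 \cdot \frac{2}{46905} = \frac{16564}{15635}$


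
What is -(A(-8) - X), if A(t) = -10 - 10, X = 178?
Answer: 198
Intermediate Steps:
A(t) = -20
-(A(-8) - X) = -(-20 - 1*178) = -(-20 - 178) = -1*(-198) = 198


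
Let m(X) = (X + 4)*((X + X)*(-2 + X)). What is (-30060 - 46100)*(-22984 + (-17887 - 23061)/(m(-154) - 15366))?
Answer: 217979657969920/124527 ≈ 1.7505e+9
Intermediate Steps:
m(X) = 2*X*(-2 + X)*(4 + X) (m(X) = (4 + X)*((2*X)*(-2 + X)) = (4 + X)*(2*X*(-2 + X)) = 2*X*(-2 + X)*(4 + X))
(-30060 - 46100)*(-22984 + (-17887 - 23061)/(m(-154) - 15366)) = (-30060 - 46100)*(-22984 + (-17887 - 23061)/(2*(-154)*(-8 + (-154)² + 2*(-154)) - 15366)) = -76160*(-22984 - 40948/(2*(-154)*(-8 + 23716 - 308) - 15366)) = -76160*(-22984 - 40948/(2*(-154)*23400 - 15366)) = -76160*(-22984 - 40948/(-7207200 - 15366)) = -76160*(-22984 - 40948/(-7222566)) = -76160*(-22984 - 40948*(-1/7222566)) = -76160*(-22984 + 706/124527) = -76160*(-2862127862/124527) = 217979657969920/124527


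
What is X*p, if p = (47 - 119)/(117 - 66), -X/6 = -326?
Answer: -46944/17 ≈ -2761.4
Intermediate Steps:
X = 1956 (X = -6*(-326) = 1956)
p = -24/17 (p = -72/51 = -72*1/51 = -24/17 ≈ -1.4118)
X*p = 1956*(-24/17) = -46944/17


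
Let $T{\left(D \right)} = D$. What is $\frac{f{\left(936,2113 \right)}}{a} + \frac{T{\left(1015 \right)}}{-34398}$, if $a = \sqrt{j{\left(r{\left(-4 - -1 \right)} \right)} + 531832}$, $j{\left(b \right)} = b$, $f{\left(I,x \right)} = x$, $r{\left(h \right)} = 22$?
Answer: $- \frac{145}{4914} + \frac{2113 \sqrt{531854}}{531854} \approx 2.8679$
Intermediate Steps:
$a = \sqrt{531854}$ ($a = \sqrt{22 + 531832} = \sqrt{531854} \approx 729.28$)
$\frac{f{\left(936,2113 \right)}}{a} + \frac{T{\left(1015 \right)}}{-34398} = \frac{2113}{\sqrt{531854}} + \frac{1015}{-34398} = 2113 \frac{\sqrt{531854}}{531854} + 1015 \left(- \frac{1}{34398}\right) = \frac{2113 \sqrt{531854}}{531854} - \frac{145}{4914} = - \frac{145}{4914} + \frac{2113 \sqrt{531854}}{531854}$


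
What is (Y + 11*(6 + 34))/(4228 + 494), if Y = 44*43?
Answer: 1166/2361 ≈ 0.49386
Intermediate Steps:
Y = 1892
(Y + 11*(6 + 34))/(4228 + 494) = (1892 + 11*(6 + 34))/(4228 + 494) = (1892 + 11*40)/4722 = (1892 + 440)*(1/4722) = 2332*(1/4722) = 1166/2361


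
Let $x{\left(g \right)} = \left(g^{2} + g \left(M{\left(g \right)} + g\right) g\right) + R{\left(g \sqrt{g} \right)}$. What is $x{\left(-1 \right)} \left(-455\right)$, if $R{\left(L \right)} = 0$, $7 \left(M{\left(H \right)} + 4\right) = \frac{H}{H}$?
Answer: $1755$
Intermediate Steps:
$M{\left(H \right)} = - \frac{27}{7}$ ($M{\left(H \right)} = -4 + \frac{H \frac{1}{H}}{7} = -4 + \frac{1}{7} \cdot 1 = -4 + \frac{1}{7} = - \frac{27}{7}$)
$x{\left(g \right)} = g^{2} + g^{2} \left(- \frac{27}{7} + g\right)$ ($x{\left(g \right)} = \left(g^{2} + g \left(- \frac{27}{7} + g\right) g\right) + 0 = \left(g^{2} + g^{2} \left(- \frac{27}{7} + g\right)\right) + 0 = g^{2} + g^{2} \left(- \frac{27}{7} + g\right)$)
$x{\left(-1 \right)} \left(-455\right) = \left(-1\right)^{2} \left(- \frac{20}{7} - 1\right) \left(-455\right) = 1 \left(- \frac{27}{7}\right) \left(-455\right) = \left(- \frac{27}{7}\right) \left(-455\right) = 1755$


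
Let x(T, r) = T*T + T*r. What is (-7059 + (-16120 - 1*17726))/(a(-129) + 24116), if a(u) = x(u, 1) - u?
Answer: -40905/40757 ≈ -1.0036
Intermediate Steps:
x(T, r) = T² + T*r
a(u) = -u + u*(1 + u) (a(u) = u*(u + 1) - u = u*(1 + u) - u = -u + u*(1 + u))
(-7059 + (-16120 - 1*17726))/(a(-129) + 24116) = (-7059 + (-16120 - 1*17726))/((-129)² + 24116) = (-7059 + (-16120 - 17726))/(16641 + 24116) = (-7059 - 33846)/40757 = -40905*1/40757 = -40905/40757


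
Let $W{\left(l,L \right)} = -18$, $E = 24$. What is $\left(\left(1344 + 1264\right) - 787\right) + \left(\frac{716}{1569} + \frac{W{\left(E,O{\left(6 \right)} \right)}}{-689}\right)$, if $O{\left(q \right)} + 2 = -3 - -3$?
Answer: $\frac{1969097227}{1081041} \approx 1821.5$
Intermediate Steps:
$O{\left(q \right)} = -2$ ($O{\left(q \right)} = -2 - 0 = -2 + \left(-3 + 3\right) = -2 + 0 = -2$)
$\left(\left(1344 + 1264\right) - 787\right) + \left(\frac{716}{1569} + \frac{W{\left(E,O{\left(6 \right)} \right)}}{-689}\right) = \left(\left(1344 + 1264\right) - 787\right) + \left(\frac{716}{1569} - \frac{18}{-689}\right) = \left(2608 - 787\right) + \left(716 \cdot \frac{1}{1569} - - \frac{18}{689}\right) = 1821 + \left(\frac{716}{1569} + \frac{18}{689}\right) = 1821 + \frac{521566}{1081041} = \frac{1969097227}{1081041}$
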